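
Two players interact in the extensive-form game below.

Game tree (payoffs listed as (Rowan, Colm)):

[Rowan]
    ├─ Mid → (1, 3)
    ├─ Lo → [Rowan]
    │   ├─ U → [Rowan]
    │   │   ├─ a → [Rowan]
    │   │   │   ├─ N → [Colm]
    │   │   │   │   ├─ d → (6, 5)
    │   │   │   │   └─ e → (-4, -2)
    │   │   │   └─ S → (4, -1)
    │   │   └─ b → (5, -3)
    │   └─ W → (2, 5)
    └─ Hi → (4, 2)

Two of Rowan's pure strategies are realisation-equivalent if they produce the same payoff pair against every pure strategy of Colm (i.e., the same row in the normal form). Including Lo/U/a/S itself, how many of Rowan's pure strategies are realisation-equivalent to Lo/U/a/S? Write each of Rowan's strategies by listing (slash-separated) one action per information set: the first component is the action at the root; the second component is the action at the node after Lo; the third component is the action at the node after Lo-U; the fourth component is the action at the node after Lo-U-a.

1

Row for Lo/U/a/S (columns d, e): (4,-1) (4,-1).
Every one of Rowan's information sets is on the play path for some reply by Colm when Rowan follows Lo/U/a/S.
Changing the action at any of them therefore changes at least one column, so only Lo/U/a/S itself gives this row.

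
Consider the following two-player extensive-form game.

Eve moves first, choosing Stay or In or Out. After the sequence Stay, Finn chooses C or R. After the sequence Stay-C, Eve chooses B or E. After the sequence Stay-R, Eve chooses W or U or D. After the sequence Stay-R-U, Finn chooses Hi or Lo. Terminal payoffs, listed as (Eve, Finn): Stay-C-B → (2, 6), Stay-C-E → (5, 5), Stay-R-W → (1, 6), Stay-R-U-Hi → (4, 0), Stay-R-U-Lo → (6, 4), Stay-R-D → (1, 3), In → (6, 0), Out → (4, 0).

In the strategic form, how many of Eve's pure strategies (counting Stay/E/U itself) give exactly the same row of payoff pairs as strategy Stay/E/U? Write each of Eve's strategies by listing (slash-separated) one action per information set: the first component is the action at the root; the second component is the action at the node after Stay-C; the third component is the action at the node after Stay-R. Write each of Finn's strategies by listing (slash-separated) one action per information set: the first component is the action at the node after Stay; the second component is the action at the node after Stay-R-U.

1

Row for Stay/E/U (columns C/Hi, C/Lo, R/Hi, R/Lo): (5,5) (5,5) (4,0) (6,4).
Every one of Eve's information sets is on the play path for some reply by Finn when Eve follows Stay/E/U.
Changing the action at any of them therefore changes at least one column, so only Stay/E/U itself gives this row.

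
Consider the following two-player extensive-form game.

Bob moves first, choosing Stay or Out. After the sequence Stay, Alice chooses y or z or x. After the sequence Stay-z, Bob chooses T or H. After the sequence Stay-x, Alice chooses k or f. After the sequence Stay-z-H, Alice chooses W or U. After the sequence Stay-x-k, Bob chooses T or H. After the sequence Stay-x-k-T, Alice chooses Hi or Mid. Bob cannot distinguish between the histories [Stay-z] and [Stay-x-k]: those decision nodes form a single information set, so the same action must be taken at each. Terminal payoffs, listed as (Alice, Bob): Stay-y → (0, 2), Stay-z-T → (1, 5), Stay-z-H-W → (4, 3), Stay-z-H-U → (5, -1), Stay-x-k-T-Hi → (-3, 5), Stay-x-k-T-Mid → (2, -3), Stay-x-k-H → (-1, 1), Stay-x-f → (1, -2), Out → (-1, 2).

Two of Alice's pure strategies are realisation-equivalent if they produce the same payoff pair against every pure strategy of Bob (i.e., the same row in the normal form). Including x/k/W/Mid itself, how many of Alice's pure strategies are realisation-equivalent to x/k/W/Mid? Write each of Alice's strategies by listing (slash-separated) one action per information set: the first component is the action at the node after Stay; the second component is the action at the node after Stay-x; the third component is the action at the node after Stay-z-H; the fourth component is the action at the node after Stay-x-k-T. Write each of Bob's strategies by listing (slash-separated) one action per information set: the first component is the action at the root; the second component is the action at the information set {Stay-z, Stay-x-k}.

2

Row for x/k/W/Mid (columns Stay/T, Stay/H, Out/T, Out/H): (2,-3) (-1,1) (-1,2) (-1,2).
Under x/k/W/Mid, Alice's choice at the node after Stay-z-H can never be reached regardless of what Bob does, so varying those choices leaves every outcome unchanged.
Holding the reachable choices fixed and varying the unreachable one freely already gives 2 equivalent strategies.
No other strategy reproduces this row, so those 2 are the full class: x/k/W/Mid, x/k/U/Mid.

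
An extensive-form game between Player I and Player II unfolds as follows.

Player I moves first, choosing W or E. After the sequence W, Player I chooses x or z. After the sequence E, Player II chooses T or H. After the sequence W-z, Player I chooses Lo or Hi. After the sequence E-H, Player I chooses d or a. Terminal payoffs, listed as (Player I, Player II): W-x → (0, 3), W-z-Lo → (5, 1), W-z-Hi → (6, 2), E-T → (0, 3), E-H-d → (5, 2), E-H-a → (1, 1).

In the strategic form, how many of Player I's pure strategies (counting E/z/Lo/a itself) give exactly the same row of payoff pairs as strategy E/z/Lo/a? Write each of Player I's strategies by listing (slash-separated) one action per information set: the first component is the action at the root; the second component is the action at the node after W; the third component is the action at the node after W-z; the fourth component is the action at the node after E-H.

4

Row for E/z/Lo/a (columns T, H): (0,3) (1,1).
Under E/z/Lo/a, Player I's choice at the node after W and at the node after W-z can never be reached regardless of what Player II does, so varying those choices leaves every outcome unchanged.
Holding the reachable choices fixed and varying the unreachable ones freely already gives 2 × 2 = 4 equivalent strategies.
No other strategy reproduces this row, so those 4 are the full class: E/x/Lo/a, E/x/Hi/a, E/z/Lo/a, E/z/Hi/a.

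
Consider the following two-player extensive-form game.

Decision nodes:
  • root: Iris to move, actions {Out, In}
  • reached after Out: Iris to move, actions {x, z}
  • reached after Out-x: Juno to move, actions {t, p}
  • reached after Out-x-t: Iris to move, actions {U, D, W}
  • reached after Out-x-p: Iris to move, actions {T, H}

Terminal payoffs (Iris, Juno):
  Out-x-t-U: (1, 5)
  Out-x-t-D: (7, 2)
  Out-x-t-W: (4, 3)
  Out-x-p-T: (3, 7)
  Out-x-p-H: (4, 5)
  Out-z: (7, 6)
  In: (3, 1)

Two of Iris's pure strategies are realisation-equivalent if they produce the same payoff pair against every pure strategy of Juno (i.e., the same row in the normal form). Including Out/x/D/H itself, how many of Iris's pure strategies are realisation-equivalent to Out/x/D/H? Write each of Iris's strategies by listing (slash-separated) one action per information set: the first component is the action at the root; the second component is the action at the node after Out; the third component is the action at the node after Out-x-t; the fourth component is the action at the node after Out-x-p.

1

Row for Out/x/D/H (columns t, p): (7,2) (4,5).
Every one of Iris's information sets is on the play path for some reply by Juno when Iris follows Out/x/D/H.
Changing the action at any of them therefore changes at least one column, so only Out/x/D/H itself gives this row.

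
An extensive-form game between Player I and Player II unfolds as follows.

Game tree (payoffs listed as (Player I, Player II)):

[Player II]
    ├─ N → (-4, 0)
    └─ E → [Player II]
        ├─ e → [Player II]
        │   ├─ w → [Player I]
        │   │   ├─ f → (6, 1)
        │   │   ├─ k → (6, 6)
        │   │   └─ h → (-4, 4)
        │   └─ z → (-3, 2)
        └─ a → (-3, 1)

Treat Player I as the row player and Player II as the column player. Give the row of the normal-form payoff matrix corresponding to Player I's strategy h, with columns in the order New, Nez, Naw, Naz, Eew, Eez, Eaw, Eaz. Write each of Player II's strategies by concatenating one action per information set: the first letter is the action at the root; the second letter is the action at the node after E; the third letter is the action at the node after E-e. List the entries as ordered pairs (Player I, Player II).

vs New: Player II plays N → (-4, 0)
vs Nez: Player II plays N → (-4, 0)
vs Naw: Player II plays N → (-4, 0)
vs Naz: Player II plays N → (-4, 0)
vs Eew: Player II plays E → Player II plays e at [E] → Player II plays w at [E-e] → Player I plays h at [E-e-w] → (-4, 4)
vs Eez: Player II plays E → Player II plays e at [E] → Player II plays z at [E-e] → (-3, 2)
vs Eaw: Player II plays E → Player II plays a at [E] → (-3, 1)
vs Eaz: Player II plays E → Player II plays a at [E] → (-3, 1)

(-4,0) (-4,0) (-4,0) (-4,0) (-4,4) (-3,2) (-3,1) (-3,1)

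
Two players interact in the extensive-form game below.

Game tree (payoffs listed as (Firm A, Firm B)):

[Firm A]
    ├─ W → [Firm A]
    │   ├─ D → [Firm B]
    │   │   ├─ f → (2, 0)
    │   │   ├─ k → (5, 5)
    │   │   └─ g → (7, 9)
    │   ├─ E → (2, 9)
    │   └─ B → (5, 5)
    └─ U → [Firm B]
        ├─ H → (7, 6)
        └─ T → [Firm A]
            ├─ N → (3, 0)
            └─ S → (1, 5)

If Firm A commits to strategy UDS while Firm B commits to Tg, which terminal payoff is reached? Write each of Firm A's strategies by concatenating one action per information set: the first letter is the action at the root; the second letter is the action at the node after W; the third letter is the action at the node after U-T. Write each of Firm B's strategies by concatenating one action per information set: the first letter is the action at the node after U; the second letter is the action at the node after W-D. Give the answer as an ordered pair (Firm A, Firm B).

(1, 5)

Trace the play path from the root:
  Firm A plays U
  Firm B plays T at [U]
  Firm A plays S at [U-T]
→ terminal payoff (1, 5).
(Firm A's choice at the node after W is never reached on this path, so it doesn't affect the outcome.)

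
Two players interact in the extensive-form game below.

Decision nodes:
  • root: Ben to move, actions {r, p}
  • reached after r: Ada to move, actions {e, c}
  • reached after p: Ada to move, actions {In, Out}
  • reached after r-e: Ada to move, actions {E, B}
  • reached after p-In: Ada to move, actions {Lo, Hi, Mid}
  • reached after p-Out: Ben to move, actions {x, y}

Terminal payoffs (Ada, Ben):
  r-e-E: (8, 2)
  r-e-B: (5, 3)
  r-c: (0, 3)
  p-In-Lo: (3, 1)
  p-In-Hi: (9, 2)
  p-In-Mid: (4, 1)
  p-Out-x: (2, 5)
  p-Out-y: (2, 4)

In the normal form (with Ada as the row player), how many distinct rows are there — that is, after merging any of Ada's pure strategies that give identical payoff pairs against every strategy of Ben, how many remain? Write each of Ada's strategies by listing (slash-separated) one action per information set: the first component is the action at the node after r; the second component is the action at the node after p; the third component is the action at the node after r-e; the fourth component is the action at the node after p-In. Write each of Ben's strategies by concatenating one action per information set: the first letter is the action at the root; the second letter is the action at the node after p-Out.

Ada has 24 pure strategies: e/In/E/Lo, e/In/E/Hi, e/In/E/Mid, e/In/B/Lo, e/In/B/Hi, e/In/B/Mid, e/Out/E/Lo, e/Out/E/Hi, e/Out/E/Mid, e/Out/B/Lo, e/Out/B/Hi, e/Out/B/Mid, c/In/E/Lo, c/In/E/Hi, c/In/E/Mid, c/In/B/Lo, c/In/B/Hi, c/In/B/Mid, c/Out/E/Lo, c/Out/E/Hi, c/Out/E/Mid, c/Out/B/Lo, c/Out/B/Hi, c/Out/B/Mid. Columns: rx, ry, px, py.
{e/In/E/Lo} → row (8,2) (8,2) (3,1) (3,1)
{e/In/E/Hi} → row (8,2) (8,2) (9,2) (9,2)
{e/In/E/Mid} → row (8,2) (8,2) (4,1) (4,1)
{e/In/B/Lo} → row (5,3) (5,3) (3,1) (3,1)
{e/In/B/Hi} → row (5,3) (5,3) (9,2) (9,2)
{e/In/B/Mid} → row (5,3) (5,3) (4,1) (4,1)
{e/Out/E/Lo, e/Out/E/Hi, e/Out/E/Mid} → row (8,2) (8,2) (2,5) (2,4)
{e/Out/B/Lo, e/Out/B/Hi, e/Out/B/Mid} → row (5,3) (5,3) (2,5) (2,4)
{c/In/E/Lo, c/In/B/Lo} → row (0,3) (0,3) (3,1) (3,1)
{c/In/E/Hi, c/In/B/Hi} → row (0,3) (0,3) (9,2) (9,2)
{c/In/E/Mid, c/In/B/Mid} → row (0,3) (0,3) (4,1) (4,1)
{c/Out/E/Lo, c/Out/E/Hi, c/Out/E/Mid, c/Out/B/Lo, c/Out/B/Hi, c/Out/B/Mid} → row (0,3) (0,3) (2,5) (2,4)
That's 12 distinct rows out of 24 strategies.

12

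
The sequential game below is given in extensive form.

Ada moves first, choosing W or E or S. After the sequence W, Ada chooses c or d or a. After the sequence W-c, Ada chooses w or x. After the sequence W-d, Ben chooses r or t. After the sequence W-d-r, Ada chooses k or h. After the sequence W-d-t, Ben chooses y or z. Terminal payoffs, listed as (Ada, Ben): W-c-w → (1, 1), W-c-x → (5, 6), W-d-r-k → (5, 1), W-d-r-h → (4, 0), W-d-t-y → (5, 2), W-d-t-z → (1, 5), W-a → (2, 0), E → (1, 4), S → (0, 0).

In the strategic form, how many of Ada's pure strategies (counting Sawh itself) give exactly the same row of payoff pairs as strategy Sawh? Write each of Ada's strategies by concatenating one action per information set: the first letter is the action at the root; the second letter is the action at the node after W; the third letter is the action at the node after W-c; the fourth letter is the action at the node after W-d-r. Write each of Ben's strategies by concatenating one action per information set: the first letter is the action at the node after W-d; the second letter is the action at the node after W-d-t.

12

Row for Sawh (columns ry, rz, ty, tz): (0,0) (0,0) (0,0) (0,0).
Under Sawh, Ada's choice at the node after W and at the node after W-c and at the node after W-d-r can never be reached regardless of what Ben does, so varying those choices leaves every outcome unchanged.
Holding the reachable choices fixed and varying the unreachable ones freely already gives 3 × 2 × 2 = 12 equivalent strategies.
No other strategy reproduces this row, so those 12 are the full class: Scwk, Scwh, Scxk, Scxh, Sdwk, Sdwh, Sdxk, Sdxh, Sawk, Sawh, Saxk, Saxh.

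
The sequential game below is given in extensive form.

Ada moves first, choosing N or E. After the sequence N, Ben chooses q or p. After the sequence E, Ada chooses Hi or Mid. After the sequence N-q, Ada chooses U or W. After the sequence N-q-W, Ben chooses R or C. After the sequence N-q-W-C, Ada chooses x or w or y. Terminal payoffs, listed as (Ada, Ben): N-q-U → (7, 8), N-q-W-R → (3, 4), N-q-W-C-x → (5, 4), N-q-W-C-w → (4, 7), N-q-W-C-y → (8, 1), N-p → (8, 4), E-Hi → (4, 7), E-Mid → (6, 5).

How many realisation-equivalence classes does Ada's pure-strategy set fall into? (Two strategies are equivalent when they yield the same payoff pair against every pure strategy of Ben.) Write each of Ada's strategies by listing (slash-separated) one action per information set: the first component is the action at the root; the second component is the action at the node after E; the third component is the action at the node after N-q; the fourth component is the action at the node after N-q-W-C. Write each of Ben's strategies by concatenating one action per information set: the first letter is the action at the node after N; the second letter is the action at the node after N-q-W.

Ada has 24 pure strategies: N/Hi/U/x, N/Hi/U/w, N/Hi/U/y, N/Hi/W/x, N/Hi/W/w, N/Hi/W/y, N/Mid/U/x, N/Mid/U/w, N/Mid/U/y, N/Mid/W/x, N/Mid/W/w, N/Mid/W/y, E/Hi/U/x, E/Hi/U/w, E/Hi/U/y, E/Hi/W/x, E/Hi/W/w, E/Hi/W/y, E/Mid/U/x, E/Mid/U/w, E/Mid/U/y, E/Mid/W/x, E/Mid/W/w, E/Mid/W/y. Columns: qR, qC, pR, pC.
{N/Hi/U/x, N/Hi/U/w, N/Hi/U/y, N/Mid/U/x, N/Mid/U/w, N/Mid/U/y} → row (7,8) (7,8) (8,4) (8,4)
{N/Hi/W/x, N/Mid/W/x} → row (3,4) (5,4) (8,4) (8,4)
{N/Hi/W/w, N/Mid/W/w} → row (3,4) (4,7) (8,4) (8,4)
{N/Hi/W/y, N/Mid/W/y} → row (3,4) (8,1) (8,4) (8,4)
{E/Hi/U/x, E/Hi/U/w, E/Hi/U/y, E/Hi/W/x, E/Hi/W/w, E/Hi/W/y} → row (4,7) (4,7) (4,7) (4,7)
{E/Mid/U/x, E/Mid/U/w, E/Mid/U/y, E/Mid/W/x, E/Mid/W/w, E/Mid/W/y} → row (6,5) (6,5) (6,5) (6,5)
That's 6 distinct rows out of 24 strategies.

6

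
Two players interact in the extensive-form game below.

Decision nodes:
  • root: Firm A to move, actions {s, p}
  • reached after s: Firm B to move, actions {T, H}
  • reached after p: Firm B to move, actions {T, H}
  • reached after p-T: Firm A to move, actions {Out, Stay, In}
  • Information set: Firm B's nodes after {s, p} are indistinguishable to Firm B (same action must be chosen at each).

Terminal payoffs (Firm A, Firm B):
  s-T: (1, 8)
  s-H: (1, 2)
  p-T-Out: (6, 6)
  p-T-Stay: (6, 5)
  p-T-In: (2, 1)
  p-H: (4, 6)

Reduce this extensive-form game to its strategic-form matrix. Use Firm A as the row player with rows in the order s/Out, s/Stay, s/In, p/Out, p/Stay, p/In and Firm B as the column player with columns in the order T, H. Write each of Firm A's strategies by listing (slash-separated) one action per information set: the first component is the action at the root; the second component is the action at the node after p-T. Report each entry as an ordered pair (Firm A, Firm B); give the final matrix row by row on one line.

s/Out: (1,8) (1,2) | s/Stay: (1,8) (1,2) | s/In: (1,8) (1,2) | p/Out: (6,6) (4,6) | p/Stay: (6,5) (4,6) | p/In: (2,1) (4,6)

Row s/Out: T→(1,8), H→(1,2)
Row s/Stay: T→(1,8), H→(1,2)
Row s/In: T→(1,8), H→(1,2)
Row p/Out: T→(6,6), H→(4,6)
Row p/Stay: T→(6,5), H→(4,6)
Row p/In: T→(2,1), H→(4,6)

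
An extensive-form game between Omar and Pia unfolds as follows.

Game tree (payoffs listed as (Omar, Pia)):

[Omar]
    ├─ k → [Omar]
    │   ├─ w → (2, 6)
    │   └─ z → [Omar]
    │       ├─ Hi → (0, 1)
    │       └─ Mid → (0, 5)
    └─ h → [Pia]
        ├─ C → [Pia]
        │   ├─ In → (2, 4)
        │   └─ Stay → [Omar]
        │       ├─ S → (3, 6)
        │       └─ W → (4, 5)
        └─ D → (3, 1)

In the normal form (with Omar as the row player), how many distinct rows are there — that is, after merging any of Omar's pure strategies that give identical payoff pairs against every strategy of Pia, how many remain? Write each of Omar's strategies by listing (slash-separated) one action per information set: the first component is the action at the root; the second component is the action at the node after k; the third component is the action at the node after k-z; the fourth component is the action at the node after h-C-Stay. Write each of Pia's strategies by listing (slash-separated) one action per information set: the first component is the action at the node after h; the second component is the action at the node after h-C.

5

Omar has 16 pure strategies: k/w/Hi/S, k/w/Hi/W, k/w/Mid/S, k/w/Mid/W, k/z/Hi/S, k/z/Hi/W, k/z/Mid/S, k/z/Mid/W, h/w/Hi/S, h/w/Hi/W, h/w/Mid/S, h/w/Mid/W, h/z/Hi/S, h/z/Hi/W, h/z/Mid/S, h/z/Mid/W. Columns: C/In, C/Stay, D/In, D/Stay.
{k/w/Hi/S, k/w/Hi/W, k/w/Mid/S, k/w/Mid/W} → row (2,6) (2,6) (2,6) (2,6)
{k/z/Hi/S, k/z/Hi/W} → row (0,1) (0,1) (0,1) (0,1)
{k/z/Mid/S, k/z/Mid/W} → row (0,5) (0,5) (0,5) (0,5)
{h/w/Hi/S, h/w/Mid/S, h/z/Hi/S, h/z/Mid/S} → row (2,4) (3,6) (3,1) (3,1)
{h/w/Hi/W, h/w/Mid/W, h/z/Hi/W, h/z/Mid/W} → row (2,4) (4,5) (3,1) (3,1)
That's 5 distinct rows out of 16 strategies.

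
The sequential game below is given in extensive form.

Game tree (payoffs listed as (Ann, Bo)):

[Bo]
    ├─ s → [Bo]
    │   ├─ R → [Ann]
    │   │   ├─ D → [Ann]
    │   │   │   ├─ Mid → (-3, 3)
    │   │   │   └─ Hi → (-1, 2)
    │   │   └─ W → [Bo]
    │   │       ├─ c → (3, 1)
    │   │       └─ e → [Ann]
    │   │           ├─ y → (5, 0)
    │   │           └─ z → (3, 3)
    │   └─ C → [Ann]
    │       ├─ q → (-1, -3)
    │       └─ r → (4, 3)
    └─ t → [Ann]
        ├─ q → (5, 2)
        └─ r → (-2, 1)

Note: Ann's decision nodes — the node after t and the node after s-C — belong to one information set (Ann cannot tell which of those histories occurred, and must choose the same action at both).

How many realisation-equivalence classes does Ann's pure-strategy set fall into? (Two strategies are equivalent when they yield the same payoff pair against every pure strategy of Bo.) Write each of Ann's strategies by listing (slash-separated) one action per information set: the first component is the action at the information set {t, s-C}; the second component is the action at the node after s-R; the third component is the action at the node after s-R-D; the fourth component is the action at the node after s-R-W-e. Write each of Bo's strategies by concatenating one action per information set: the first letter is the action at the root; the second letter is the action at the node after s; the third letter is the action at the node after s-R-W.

Ann has 16 pure strategies: q/D/Mid/y, q/D/Mid/z, q/D/Hi/y, q/D/Hi/z, q/W/Mid/y, q/W/Mid/z, q/W/Hi/y, q/W/Hi/z, r/D/Mid/y, r/D/Mid/z, r/D/Hi/y, r/D/Hi/z, r/W/Mid/y, r/W/Mid/z, r/W/Hi/y, r/W/Hi/z. Columns: sRc, sRe, sCc, sCe, tRc, tRe, tCc, tCe.
{q/D/Mid/y, q/D/Mid/z} → row (-3,3) (-3,3) (-1,-3) (-1,-3) (5,2) (5,2) (5,2) (5,2)
{q/D/Hi/y, q/D/Hi/z} → row (-1,2) (-1,2) (-1,-3) (-1,-3) (5,2) (5,2) (5,2) (5,2)
{q/W/Mid/y, q/W/Hi/y} → row (3,1) (5,0) (-1,-3) (-1,-3) (5,2) (5,2) (5,2) (5,2)
{q/W/Mid/z, q/W/Hi/z} → row (3,1) (3,3) (-1,-3) (-1,-3) (5,2) (5,2) (5,2) (5,2)
{r/D/Mid/y, r/D/Mid/z} → row (-3,3) (-3,3) (4,3) (4,3) (-2,1) (-2,1) (-2,1) (-2,1)
{r/D/Hi/y, r/D/Hi/z} → row (-1,2) (-1,2) (4,3) (4,3) (-2,1) (-2,1) (-2,1) (-2,1)
{r/W/Mid/y, r/W/Hi/y} → row (3,1) (5,0) (4,3) (4,3) (-2,1) (-2,1) (-2,1) (-2,1)
{r/W/Mid/z, r/W/Hi/z} → row (3,1) (3,3) (4,3) (4,3) (-2,1) (-2,1) (-2,1) (-2,1)
That's 8 distinct rows out of 16 strategies.

8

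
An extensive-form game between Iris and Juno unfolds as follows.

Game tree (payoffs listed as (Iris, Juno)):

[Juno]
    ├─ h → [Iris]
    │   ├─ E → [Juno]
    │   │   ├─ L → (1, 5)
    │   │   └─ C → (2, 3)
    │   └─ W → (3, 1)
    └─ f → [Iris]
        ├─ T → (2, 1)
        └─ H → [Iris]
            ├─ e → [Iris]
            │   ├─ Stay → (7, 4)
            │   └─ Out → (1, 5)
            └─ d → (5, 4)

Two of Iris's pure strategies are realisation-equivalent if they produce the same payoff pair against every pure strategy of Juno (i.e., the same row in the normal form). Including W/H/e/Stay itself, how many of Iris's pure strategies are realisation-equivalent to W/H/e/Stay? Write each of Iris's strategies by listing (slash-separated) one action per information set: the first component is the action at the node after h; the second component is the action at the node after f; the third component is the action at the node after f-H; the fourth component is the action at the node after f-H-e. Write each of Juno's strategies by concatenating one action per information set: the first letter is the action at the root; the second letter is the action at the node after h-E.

Row for W/H/e/Stay (columns hL, hC, fL, fC): (3,1) (3,1) (7,4) (7,4).
Every one of Iris's information sets is on the play path for some reply by Juno when Iris follows W/H/e/Stay.
Changing the action at any of them therefore changes at least one column, so only W/H/e/Stay itself gives this row.

1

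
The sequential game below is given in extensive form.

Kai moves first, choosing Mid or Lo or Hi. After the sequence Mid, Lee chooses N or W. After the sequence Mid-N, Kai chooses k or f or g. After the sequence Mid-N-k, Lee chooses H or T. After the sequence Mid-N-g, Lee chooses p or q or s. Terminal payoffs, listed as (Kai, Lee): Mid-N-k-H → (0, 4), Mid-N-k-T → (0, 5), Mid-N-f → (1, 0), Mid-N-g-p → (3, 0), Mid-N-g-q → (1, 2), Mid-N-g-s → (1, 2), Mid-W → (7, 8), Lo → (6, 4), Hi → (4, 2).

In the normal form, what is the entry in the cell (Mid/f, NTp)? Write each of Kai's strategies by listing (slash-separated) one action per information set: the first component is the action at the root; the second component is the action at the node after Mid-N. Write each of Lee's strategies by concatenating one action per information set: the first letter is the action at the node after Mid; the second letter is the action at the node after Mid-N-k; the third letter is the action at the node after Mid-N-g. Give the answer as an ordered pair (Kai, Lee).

(1, 0)

Trace the play path from the root:
  Kai plays Mid
  Lee plays N at [Mid]
  Kai plays f at [Mid-N]
→ terminal payoff (1, 0).
(Lee's choice at the node after Mid-N-k is never reached on this path, so it doesn't affect the outcome.)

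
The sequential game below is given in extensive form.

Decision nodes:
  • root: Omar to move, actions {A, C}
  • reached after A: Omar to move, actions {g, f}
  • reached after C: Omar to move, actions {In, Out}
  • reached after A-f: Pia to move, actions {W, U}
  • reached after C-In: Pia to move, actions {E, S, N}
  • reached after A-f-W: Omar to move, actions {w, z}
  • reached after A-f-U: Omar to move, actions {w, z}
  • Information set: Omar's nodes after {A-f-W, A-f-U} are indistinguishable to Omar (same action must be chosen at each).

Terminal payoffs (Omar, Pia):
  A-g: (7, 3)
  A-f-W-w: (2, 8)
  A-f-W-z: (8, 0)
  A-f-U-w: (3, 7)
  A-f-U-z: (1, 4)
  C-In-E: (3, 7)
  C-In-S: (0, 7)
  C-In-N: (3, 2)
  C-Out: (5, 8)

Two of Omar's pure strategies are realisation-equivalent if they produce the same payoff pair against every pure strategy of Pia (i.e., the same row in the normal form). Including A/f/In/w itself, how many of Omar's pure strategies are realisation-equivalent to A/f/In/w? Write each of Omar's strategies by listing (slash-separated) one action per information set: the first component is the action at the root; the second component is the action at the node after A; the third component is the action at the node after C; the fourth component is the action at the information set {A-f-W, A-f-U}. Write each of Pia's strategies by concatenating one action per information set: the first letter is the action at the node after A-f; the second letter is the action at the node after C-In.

2

Row for A/f/In/w (columns WE, WS, WN, UE, US, UN): (2,8) (2,8) (2,8) (3,7) (3,7) (3,7).
Under A/f/In/w, Omar's choice at the node after C can never be reached regardless of what Pia does, so varying those choices leaves every outcome unchanged.
Holding the reachable choices fixed and varying the unreachable one freely already gives 2 equivalent strategies.
No other strategy reproduces this row, so those 2 are the full class: A/f/In/w, A/f/Out/w.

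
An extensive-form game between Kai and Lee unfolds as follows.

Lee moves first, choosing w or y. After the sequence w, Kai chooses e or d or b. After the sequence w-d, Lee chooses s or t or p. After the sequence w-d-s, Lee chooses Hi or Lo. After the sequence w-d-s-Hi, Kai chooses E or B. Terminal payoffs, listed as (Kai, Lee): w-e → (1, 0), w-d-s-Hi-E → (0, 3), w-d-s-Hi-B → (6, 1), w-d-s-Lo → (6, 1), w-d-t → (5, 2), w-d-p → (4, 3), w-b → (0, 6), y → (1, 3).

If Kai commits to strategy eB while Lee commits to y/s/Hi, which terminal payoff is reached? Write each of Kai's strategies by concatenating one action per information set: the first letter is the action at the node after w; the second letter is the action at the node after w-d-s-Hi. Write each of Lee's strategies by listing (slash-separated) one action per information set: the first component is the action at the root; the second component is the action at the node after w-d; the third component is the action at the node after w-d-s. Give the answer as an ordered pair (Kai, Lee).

(1, 3)

Trace the play path from the root:
  Lee plays y
→ terminal payoff (1, 3).
(Kai's choice at the node after w is never reached on this path, so it doesn't affect the outcome.)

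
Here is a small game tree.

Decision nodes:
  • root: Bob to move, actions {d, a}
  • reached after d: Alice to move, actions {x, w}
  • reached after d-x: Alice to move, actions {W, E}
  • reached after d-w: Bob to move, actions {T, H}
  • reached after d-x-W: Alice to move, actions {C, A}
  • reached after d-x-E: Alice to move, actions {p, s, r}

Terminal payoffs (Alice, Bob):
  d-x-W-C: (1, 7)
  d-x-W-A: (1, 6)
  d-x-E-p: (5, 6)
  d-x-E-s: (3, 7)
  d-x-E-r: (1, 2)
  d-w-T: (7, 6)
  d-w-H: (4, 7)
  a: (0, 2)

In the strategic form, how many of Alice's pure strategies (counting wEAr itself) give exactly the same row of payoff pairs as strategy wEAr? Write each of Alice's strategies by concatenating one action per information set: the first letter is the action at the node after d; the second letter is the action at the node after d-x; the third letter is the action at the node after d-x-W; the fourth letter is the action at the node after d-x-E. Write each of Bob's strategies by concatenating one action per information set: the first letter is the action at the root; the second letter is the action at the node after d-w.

12

Row for wEAr (columns dT, dH, aT, aH): (7,6) (4,7) (0,2) (0,2).
Under wEAr, Alice's choice at the node after d-x and at the node after d-x-W and at the node after d-x-E can never be reached regardless of what Bob does, so varying those choices leaves every outcome unchanged.
Holding the reachable choices fixed and varying the unreachable ones freely already gives 2 × 2 × 3 = 12 equivalent strategies.
No other strategy reproduces this row, so those 12 are the full class: wWCp, wWCs, wWCr, wWAp, wWAs, wWAr, wECp, wECs, wECr, wEAp, wEAs, wEAr.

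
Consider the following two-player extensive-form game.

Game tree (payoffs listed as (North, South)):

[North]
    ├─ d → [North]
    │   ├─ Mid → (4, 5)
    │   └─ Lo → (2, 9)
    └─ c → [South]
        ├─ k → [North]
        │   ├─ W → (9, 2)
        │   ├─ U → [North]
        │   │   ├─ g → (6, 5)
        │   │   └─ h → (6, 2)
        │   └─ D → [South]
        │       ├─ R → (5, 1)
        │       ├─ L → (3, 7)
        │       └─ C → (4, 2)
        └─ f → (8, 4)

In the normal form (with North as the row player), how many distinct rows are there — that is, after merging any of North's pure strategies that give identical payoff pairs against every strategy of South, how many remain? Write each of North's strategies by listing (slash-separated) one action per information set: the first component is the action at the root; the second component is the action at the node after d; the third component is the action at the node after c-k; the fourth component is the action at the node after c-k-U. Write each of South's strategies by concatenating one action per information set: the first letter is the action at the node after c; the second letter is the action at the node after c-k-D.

6

North has 24 pure strategies: d/Mid/W/g, d/Mid/W/h, d/Mid/U/g, d/Mid/U/h, d/Mid/D/g, d/Mid/D/h, d/Lo/W/g, d/Lo/W/h, d/Lo/U/g, d/Lo/U/h, d/Lo/D/g, d/Lo/D/h, c/Mid/W/g, c/Mid/W/h, c/Mid/U/g, c/Mid/U/h, c/Mid/D/g, c/Mid/D/h, c/Lo/W/g, c/Lo/W/h, c/Lo/U/g, c/Lo/U/h, c/Lo/D/g, c/Lo/D/h. Columns: kR, kL, kC, fR, fL, fC.
{d/Mid/W/g, d/Mid/W/h, d/Mid/U/g, d/Mid/U/h, d/Mid/D/g, d/Mid/D/h} → row (4,5) (4,5) (4,5) (4,5) (4,5) (4,5)
{d/Lo/W/g, d/Lo/W/h, d/Lo/U/g, d/Lo/U/h, d/Lo/D/g, d/Lo/D/h} → row (2,9) (2,9) (2,9) (2,9) (2,9) (2,9)
{c/Mid/W/g, c/Mid/W/h, c/Lo/W/g, c/Lo/W/h} → row (9,2) (9,2) (9,2) (8,4) (8,4) (8,4)
{c/Mid/U/g, c/Lo/U/g} → row (6,5) (6,5) (6,5) (8,4) (8,4) (8,4)
{c/Mid/U/h, c/Lo/U/h} → row (6,2) (6,2) (6,2) (8,4) (8,4) (8,4)
{c/Mid/D/g, c/Mid/D/h, c/Lo/D/g, c/Lo/D/h} → row (5,1) (3,7) (4,2) (8,4) (8,4) (8,4)
That's 6 distinct rows out of 24 strategies.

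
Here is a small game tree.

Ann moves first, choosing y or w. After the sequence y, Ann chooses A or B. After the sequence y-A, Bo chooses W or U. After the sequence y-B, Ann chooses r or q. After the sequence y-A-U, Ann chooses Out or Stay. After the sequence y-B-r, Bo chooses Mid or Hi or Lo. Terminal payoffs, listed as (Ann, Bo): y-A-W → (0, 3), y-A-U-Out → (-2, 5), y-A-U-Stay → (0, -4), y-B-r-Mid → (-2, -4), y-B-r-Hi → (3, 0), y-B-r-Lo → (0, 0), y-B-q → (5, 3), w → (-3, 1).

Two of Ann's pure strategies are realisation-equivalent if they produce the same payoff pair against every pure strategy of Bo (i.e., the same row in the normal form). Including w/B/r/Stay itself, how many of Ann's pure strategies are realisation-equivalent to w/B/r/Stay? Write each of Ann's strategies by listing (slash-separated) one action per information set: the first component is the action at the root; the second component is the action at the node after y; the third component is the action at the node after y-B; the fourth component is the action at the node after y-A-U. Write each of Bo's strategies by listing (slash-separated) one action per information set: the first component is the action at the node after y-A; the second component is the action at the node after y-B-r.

8

Row for w/B/r/Stay (columns W/Mid, W/Hi, W/Lo, U/Mid, U/Hi, U/Lo): (-3,1) (-3,1) (-3,1) (-3,1) (-3,1) (-3,1).
Under w/B/r/Stay, Ann's choice at the node after y and at the node after y-B and at the node after y-A-U can never be reached regardless of what Bo does, so varying those choices leaves every outcome unchanged.
Holding the reachable choices fixed and varying the unreachable ones freely already gives 2 × 2 × 2 = 8 equivalent strategies.
No other strategy reproduces this row, so those 8 are the full class: w/A/r/Out, w/A/r/Stay, w/A/q/Out, w/A/q/Stay, w/B/r/Out, w/B/r/Stay, w/B/q/Out, w/B/q/Stay.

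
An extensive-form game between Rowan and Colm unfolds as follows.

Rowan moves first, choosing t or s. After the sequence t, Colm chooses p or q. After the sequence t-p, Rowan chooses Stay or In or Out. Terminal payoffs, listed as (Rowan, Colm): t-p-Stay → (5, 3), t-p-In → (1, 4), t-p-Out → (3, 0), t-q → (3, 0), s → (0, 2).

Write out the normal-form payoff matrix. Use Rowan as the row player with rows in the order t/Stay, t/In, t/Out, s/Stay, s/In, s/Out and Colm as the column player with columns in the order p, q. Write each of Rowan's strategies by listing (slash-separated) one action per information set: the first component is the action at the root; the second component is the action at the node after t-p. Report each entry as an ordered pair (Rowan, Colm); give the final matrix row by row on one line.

t/Stay: (5,3) (3,0) | t/In: (1,4) (3,0) | t/Out: (3,0) (3,0) | s/Stay: (0,2) (0,2) | s/In: (0,2) (0,2) | s/Out: (0,2) (0,2)

              p        q
t/Stay    (5,3)    (3,0)
  t/In    (1,4)    (3,0)
 t/Out    (3,0)    (3,0)
s/Stay    (0,2)    (0,2)
  s/In    (0,2)    (0,2)
 s/Out    (0,2)    (0,2)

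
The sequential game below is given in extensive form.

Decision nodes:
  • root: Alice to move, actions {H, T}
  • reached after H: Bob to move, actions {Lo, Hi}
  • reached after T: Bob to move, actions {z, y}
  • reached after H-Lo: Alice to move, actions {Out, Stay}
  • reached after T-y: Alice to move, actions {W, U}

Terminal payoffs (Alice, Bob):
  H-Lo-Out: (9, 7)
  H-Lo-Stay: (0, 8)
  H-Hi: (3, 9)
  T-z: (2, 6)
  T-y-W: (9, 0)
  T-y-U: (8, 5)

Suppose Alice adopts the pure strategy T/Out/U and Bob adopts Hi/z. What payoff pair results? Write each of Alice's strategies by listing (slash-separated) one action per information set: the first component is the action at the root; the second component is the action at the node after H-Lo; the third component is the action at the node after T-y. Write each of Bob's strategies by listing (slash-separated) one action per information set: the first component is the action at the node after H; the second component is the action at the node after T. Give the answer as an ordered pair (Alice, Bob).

(2, 6)

Trace the play path from the root:
  Alice plays T
  Bob plays z at [T]
→ terminal payoff (2, 6).
(Alice's choice at the node after H-Lo is never reached on this path, so it doesn't affect the outcome.)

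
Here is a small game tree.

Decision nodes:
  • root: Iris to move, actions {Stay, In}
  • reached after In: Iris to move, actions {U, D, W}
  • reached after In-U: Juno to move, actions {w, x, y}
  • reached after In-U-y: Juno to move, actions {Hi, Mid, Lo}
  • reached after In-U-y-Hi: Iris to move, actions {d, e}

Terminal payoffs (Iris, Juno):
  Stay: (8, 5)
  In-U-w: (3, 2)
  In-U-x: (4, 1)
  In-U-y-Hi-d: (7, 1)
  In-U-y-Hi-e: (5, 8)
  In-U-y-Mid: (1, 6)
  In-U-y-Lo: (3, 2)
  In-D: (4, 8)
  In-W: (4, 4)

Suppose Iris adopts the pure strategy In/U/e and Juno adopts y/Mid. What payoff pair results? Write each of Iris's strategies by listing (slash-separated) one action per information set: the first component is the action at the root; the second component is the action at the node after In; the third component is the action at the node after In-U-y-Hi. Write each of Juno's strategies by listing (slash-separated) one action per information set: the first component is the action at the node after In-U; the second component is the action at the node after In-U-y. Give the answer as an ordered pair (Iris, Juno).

Trace the play path from the root:
  Iris plays In
  Iris plays U at [In]
  Juno plays y at [In-U]
  Juno plays Mid at [In-U-y]
→ terminal payoff (1, 6).
(Iris's choice at the node after In-U-y-Hi is never reached on this path, so it doesn't affect the outcome.)

(1, 6)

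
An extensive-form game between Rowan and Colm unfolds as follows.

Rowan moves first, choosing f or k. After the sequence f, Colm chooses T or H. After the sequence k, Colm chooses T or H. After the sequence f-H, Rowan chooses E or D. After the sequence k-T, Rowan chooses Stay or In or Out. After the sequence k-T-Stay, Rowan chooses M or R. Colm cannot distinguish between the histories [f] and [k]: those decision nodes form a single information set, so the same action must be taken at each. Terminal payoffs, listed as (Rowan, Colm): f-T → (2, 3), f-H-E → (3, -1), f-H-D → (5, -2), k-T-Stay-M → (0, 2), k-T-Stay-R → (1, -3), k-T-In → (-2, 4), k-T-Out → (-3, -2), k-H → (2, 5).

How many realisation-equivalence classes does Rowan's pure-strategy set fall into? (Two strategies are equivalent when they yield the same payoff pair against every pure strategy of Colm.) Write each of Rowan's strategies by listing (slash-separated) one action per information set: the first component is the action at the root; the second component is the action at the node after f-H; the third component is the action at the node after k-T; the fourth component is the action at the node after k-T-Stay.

Rowan has 24 pure strategies: f/E/Stay/M, f/E/Stay/R, f/E/In/M, f/E/In/R, f/E/Out/M, f/E/Out/R, f/D/Stay/M, f/D/Stay/R, f/D/In/M, f/D/In/R, f/D/Out/M, f/D/Out/R, k/E/Stay/M, k/E/Stay/R, k/E/In/M, k/E/In/R, k/E/Out/M, k/E/Out/R, k/D/Stay/M, k/D/Stay/R, k/D/In/M, k/D/In/R, k/D/Out/M, k/D/Out/R. Columns: T, H.
{f/E/Stay/M, f/E/Stay/R, f/E/In/M, f/E/In/R, f/E/Out/M, f/E/Out/R} → row (2,3) (3,-1)
{f/D/Stay/M, f/D/Stay/R, f/D/In/M, f/D/In/R, f/D/Out/M, f/D/Out/R} → row (2,3) (5,-2)
{k/E/Stay/M, k/D/Stay/M} → row (0,2) (2,5)
{k/E/Stay/R, k/D/Stay/R} → row (1,-3) (2,5)
{k/E/In/M, k/E/In/R, k/D/In/M, k/D/In/R} → row (-2,4) (2,5)
{k/E/Out/M, k/E/Out/R, k/D/Out/M, k/D/Out/R} → row (-3,-2) (2,5)
That's 6 distinct rows out of 24 strategies.

6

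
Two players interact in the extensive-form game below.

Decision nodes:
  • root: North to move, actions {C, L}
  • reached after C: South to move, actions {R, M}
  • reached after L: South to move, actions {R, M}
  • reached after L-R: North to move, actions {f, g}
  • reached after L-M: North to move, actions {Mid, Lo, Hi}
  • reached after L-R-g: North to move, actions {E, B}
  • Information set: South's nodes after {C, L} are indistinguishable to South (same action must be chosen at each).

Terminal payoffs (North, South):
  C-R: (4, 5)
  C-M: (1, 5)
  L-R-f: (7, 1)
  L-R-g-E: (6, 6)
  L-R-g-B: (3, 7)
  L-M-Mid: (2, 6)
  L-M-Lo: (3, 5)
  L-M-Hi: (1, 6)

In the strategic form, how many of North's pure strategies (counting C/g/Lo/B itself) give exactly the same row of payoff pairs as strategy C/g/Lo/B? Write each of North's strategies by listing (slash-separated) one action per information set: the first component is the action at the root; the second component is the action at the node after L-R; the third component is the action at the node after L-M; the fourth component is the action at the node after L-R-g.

12

Row for C/g/Lo/B (columns R, M): (4,5) (1,5).
Under C/g/Lo/B, North's choice at the node after L-R and at the node after L-M and at the node after L-R-g can never be reached regardless of what South does, so varying those choices leaves every outcome unchanged.
Holding the reachable choices fixed and varying the unreachable ones freely already gives 2 × 3 × 2 = 12 equivalent strategies.
No other strategy reproduces this row, so those 12 are the full class: C/f/Mid/E, C/f/Mid/B, C/f/Lo/E, C/f/Lo/B, C/f/Hi/E, C/f/Hi/B, C/g/Mid/E, C/g/Mid/B, C/g/Lo/E, C/g/Lo/B, C/g/Hi/E, C/g/Hi/B.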